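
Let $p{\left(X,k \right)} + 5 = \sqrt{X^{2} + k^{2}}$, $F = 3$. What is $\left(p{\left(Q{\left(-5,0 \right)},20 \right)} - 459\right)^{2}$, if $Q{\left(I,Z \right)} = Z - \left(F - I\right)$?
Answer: $215760 - 3712 \sqrt{29} \approx 1.9577 \cdot 10^{5}$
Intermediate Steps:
$Q{\left(I,Z \right)} = -3 + I + Z$ ($Q{\left(I,Z \right)} = Z + \left(I - 3\right) = Z + \left(-3 + I\right) = -3 + I + Z$)
$p{\left(X,k \right)} = -5 + \sqrt{X^{2} + k^{2}}$
$\left(p{\left(Q{\left(-5,0 \right)},20 \right)} - 459\right)^{2} = \left(\left(-5 + \sqrt{\left(-3 - 5 + 0\right)^{2} + 20^{2}}\right) - 459\right)^{2} = \left(\left(-5 + \sqrt{\left(-8\right)^{2} + 400}\right) - 459\right)^{2} = \left(\left(-5 + \sqrt{64 + 400}\right) - 459\right)^{2} = \left(\left(-5 + \sqrt{464}\right) - 459\right)^{2} = \left(\left(-5 + 4 \sqrt{29}\right) - 459\right)^{2} = \left(-464 + 4 \sqrt{29}\right)^{2}$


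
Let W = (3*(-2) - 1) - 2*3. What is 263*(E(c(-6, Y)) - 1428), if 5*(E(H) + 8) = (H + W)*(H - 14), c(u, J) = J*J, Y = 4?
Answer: -1886762/5 ≈ -3.7735e+5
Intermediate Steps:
c(u, J) = J**2
W = -13 (W = (-6 - 1) - 6 = -7 - 6 = -13)
E(H) = -8 + (-14 + H)*(-13 + H)/5 (E(H) = -8 + ((H - 13)*(H - 14))/5 = -8 + ((-13 + H)*(-14 + H))/5 = -8 + ((-14 + H)*(-13 + H))/5 = -8 + (-14 + H)*(-13 + H)/5)
263*(E(c(-6, Y)) - 1428) = 263*((142/5 - 27/5*4**2 + (4**2)**2/5) - 1428) = 263*((142/5 - 27/5*16 + (1/5)*16**2) - 1428) = 263*((142/5 - 432/5 + (1/5)*256) - 1428) = 263*((142/5 - 432/5 + 256/5) - 1428) = 263*(-34/5 - 1428) = 263*(-7174/5) = -1886762/5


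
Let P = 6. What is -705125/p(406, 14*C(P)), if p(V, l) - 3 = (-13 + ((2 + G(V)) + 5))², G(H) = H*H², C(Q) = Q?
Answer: -705125/4478742806028103 ≈ -1.5744e-10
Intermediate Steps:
G(H) = H³
p(V, l) = 3 + (-6 + V³)² (p(V, l) = 3 + (-13 + ((2 + V³) + 5))² = 3 + (-13 + (7 + V³))² = 3 + (-6 + V³)²)
-705125/p(406, 14*C(P)) = -705125/(3 + (-6 + 406³)²) = -705125/(3 + (-6 + 66923416)²) = -705125/(3 + 66923410²) = -705125/(3 + 4478742806028100) = -705125/4478742806028103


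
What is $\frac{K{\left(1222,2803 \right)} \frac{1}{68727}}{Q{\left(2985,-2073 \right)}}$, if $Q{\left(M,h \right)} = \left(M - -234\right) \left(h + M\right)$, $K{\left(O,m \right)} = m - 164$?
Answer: $\frac{91}{6957371664} \approx 1.308 \cdot 10^{-8}$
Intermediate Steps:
$K{\left(O,m \right)} = -164 + m$ ($K{\left(O,m \right)} = m - 164 = -164 + m$)
$Q{\left(M,h \right)} = \left(234 + M\right) \left(M + h\right)$ ($Q{\left(M,h \right)} = \left(M + \left(-21 + 255\right)\right) \left(M + h\right) = \left(M + 234\right) \left(M + h\right) = \left(234 + M\right) \left(M + h\right)$)
$\frac{K{\left(1222,2803 \right)} \frac{1}{68727}}{Q{\left(2985,-2073 \right)}} = \frac{\left(-164 + 2803\right) \frac{1}{68727}}{2985^{2} + 234 \cdot 2985 + 234 \left(-2073\right) + 2985 \left(-2073\right)} = \frac{2639 \cdot \frac{1}{68727}}{8910225 + 698490 - 485082 - 6187905} = \frac{2639}{68727 \cdot 2935728} = \frac{2639}{68727} \cdot \frac{1}{2935728} = \frac{91}{6957371664}$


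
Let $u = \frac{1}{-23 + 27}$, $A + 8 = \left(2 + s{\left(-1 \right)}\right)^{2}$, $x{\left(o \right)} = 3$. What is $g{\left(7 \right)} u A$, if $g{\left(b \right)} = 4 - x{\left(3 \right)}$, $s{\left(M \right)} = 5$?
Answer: $\frac{41}{4} \approx 10.25$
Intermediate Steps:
$A = 41$ ($A = -8 + \left(2 + 5\right)^{2} = -8 + 7^{2} = -8 + 49 = 41$)
$u = \frac{1}{4} \approx 0.25$
$g{\left(b \right)} = 1$ ($g{\left(b \right)} = 4 - 3 = 1$)
$g{\left(7 \right)} u A = 1 \cdot \frac{1}{4} \cdot 41 = \frac{1}{4} \cdot 41 = \frac{41}{4}$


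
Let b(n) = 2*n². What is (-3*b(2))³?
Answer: -13824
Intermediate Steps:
(-3*b(2))³ = (-6*2²)³ = (-6*4)³ = (-3*8)³ = (-24)³ = -13824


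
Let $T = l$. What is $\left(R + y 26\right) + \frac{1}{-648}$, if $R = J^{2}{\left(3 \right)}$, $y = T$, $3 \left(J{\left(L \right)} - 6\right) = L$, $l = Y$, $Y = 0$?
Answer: $\frac{31751}{648} \approx 48.998$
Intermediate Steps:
$l = 0$
$J{\left(L \right)} = 6 + \frac{L}{3}$
$T = 0$
$y = 0$
$R = 49$ ($R = \left(6 + \frac{1}{3} \cdot 3\right)^{2} = \left(6 + 1\right)^{2} = 7^{2} = 49$)
$\left(R + y 26\right) + \frac{1}{-648} = \left(49 + 0 \cdot 26\right) + \frac{1}{-648} = \left(49 + 0\right) - \frac{1}{648} = 49 - \frac{1}{648} = \frac{31751}{648}$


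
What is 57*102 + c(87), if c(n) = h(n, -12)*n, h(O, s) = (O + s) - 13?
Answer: 11208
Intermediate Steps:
h(O, s) = -13 + O + s
c(n) = n*(-25 + n) (c(n) = (-13 + n - 12)*n = (-25 + n)*n = n*(-25 + n))
57*102 + c(87) = 57*102 + 87*(-25 + 87) = 5814 + 87*62 = 5814 + 5394 = 11208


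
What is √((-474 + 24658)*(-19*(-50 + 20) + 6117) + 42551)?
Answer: √161760959 ≈ 12719.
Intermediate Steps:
√((-474 + 24658)*(-19*(-50 + 20) + 6117) + 42551) = √(24184*(-19*(-30) + 6117) + 42551) = √(24184*(570 + 6117) + 42551) = √(24184*6687 + 42551) = √(161718408 + 42551) = √161760959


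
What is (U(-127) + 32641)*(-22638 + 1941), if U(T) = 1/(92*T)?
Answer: -7893368937771/11684 ≈ -6.7557e+8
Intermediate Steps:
U(T) = 1/(92*T)
(U(-127) + 32641)*(-22638 + 1941) = ((1/92)/(-127) + 32641)*(-22638 + 1941) = ((1/92)*(-1/127) + 32641)*(-20697) = (-1/11684 + 32641)*(-20697) = (381377443/11684)*(-20697) = -7893368937771/11684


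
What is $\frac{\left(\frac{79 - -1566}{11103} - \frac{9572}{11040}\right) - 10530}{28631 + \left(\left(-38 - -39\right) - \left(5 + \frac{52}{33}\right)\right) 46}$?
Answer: $- \frac{1183256424823}{3188227486280} \approx -0.37113$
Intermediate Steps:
$\frac{\left(\frac{79 - -1566}{11103} - \frac{9572}{11040}\right) - 10530}{28631 + \left(\left(-38 - -39\right) - \left(5 + \frac{52}{33}\right)\right) 46} = \frac{\left(\left(79 + 1566\right) \frac{1}{11103} - \frac{2393}{2760}\right) - 10530}{28631 + \left(\left(-38 + 39\right) - \frac{217}{33}\right) 46} = \frac{\left(1645 \cdot \frac{1}{11103} - \frac{2393}{2760}\right) - 10530}{28631 + \left(1 - \frac{217}{33}\right) 46} = \frac{\left(\frac{1645}{11103} - \frac{2393}{2760}\right) - 10530}{28631 + \left(1 - \frac{217}{33}\right) 46} = \frac{- \frac{7343093}{10214760} - 10530}{28631 - \frac{8464}{33}} = - \frac{107568765893}{10214760 \left(28631 - \frac{8464}{33}\right)} = - \frac{107568765893}{10214760 \cdot \frac{936359}{33}} = \left(- \frac{107568765893}{10214760}\right) \frac{33}{936359} = - \frac{1183256424823}{3188227486280}$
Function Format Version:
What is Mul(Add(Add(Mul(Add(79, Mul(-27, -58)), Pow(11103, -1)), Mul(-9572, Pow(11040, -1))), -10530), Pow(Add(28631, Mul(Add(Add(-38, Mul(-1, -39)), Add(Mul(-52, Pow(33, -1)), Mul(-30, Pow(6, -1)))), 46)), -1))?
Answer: Rational(-1183256424823, 3188227486280) ≈ -0.37113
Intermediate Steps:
Mul(Add(Add(Mul(Add(79, Mul(-27, -58)), Pow(11103, -1)), Mul(-9572, Pow(11040, -1))), -10530), Pow(Add(28631, Mul(Add(Add(-38, Mul(-1, -39)), Add(Mul(-52, Pow(33, -1)), Mul(-30, Pow(6, -1)))), 46)), -1)) = Mul(Add(Add(Mul(Add(79, 1566), Rational(1, 11103)), Mul(-9572, Rational(1, 11040))), -10530), Pow(Add(28631, Mul(Add(Add(-38, 39), Add(Mul(-52, Rational(1, 33)), Mul(-30, Rational(1, 6)))), 46)), -1)) = Mul(Add(Add(Mul(1645, Rational(1, 11103)), Rational(-2393, 2760)), -10530), Pow(Add(28631, Mul(Add(1, Add(Rational(-52, 33), -5)), 46)), -1)) = Mul(Add(Add(Rational(1645, 11103), Rational(-2393, 2760)), -10530), Pow(Add(28631, Mul(Add(1, Rational(-217, 33)), 46)), -1)) = Mul(Add(Rational(-7343093, 10214760), -10530), Pow(Add(28631, Mul(Rational(-184, 33), 46)), -1)) = Mul(Rational(-107568765893, 10214760), Pow(Add(28631, Rational(-8464, 33)), -1)) = Mul(Rational(-107568765893, 10214760), Pow(Rational(936359, 33), -1)) = Mul(Rational(-107568765893, 10214760), Rational(33, 936359)) = Rational(-1183256424823, 3188227486280)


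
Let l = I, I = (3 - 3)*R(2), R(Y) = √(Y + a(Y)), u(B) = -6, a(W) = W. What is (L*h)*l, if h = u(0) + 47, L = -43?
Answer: 0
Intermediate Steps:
R(Y) = √2*√Y (R(Y) = √(Y + Y) = √(2*Y) = √2*√Y)
h = 41 (h = -6 + 47 = 41)
I = 0 (I = (3 - 3)*(√2*√2) = 0*2 = 0)
l = 0
(L*h)*l = -43*41*0 = -1763*0 = 0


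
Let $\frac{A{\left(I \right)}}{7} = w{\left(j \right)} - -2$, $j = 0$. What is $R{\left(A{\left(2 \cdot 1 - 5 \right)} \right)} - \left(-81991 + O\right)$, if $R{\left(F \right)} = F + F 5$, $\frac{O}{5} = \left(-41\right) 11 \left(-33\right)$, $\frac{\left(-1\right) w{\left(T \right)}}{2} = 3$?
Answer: $7408$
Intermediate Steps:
$w{\left(T \right)} = -6$ ($w{\left(T \right)} = \left(-2\right) 3 = -6$)
$O = 74415$ ($O = 5 \left(-41\right) 11 \left(-33\right) = 5 \left(\left(-451\right) \left(-33\right)\right) = 5 \cdot 14883 = 74415$)
$A{\left(I \right)} = -28$ ($A{\left(I \right)} = 7 \left(-6 - -2\right) = 7 \left(-6 + 2\right) = 7 \left(-4\right) = -28$)
$R{\left(F \right)} = 6 F$ ($R{\left(F \right)} = F + 5 F = 6 F$)
$R{\left(A{\left(2 \cdot 1 - 5 \right)} \right)} - \left(-81991 + O\right) = 6 \left(-28\right) + \left(81991 - 74415\right) = -168 + \left(81991 - 74415\right) = -168 + 7576 = 7408$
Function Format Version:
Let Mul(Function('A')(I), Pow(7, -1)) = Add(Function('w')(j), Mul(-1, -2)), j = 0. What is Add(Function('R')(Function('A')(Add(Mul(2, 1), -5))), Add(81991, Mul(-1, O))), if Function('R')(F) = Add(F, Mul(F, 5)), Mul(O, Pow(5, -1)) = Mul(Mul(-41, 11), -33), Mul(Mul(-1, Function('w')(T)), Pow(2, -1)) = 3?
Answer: 7408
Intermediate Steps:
Function('w')(T) = -6 (Function('w')(T) = Mul(-2, 3) = -6)
O = 74415 (O = Mul(5, Mul(Mul(-41, 11), -33)) = Mul(5, Mul(-451, -33)) = Mul(5, 14883) = 74415)
Function('A')(I) = -28 (Function('A')(I) = Mul(7, Add(-6, Mul(-1, -2))) = Mul(7, Add(-6, 2)) = Mul(7, -4) = -28)
Function('R')(F) = Mul(6, F) (Function('R')(F) = Add(F, Mul(5, F)) = Mul(6, F))
Add(Function('R')(Function('A')(Add(Mul(2, 1), -5))), Add(81991, Mul(-1, O))) = Add(Mul(6, -28), Add(81991, Mul(-1, 74415))) = Add(-168, Add(81991, -74415)) = Add(-168, 7576) = 7408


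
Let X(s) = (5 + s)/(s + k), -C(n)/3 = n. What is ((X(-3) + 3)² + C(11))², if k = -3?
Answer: 54289/81 ≈ 670.23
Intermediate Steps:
C(n) = -3*n
X(s) = (5 + s)/(-3 + s) (X(s) = (5 + s)/(s - 3) = (5 + s)/(-3 + s))
((X(-3) + 3)² + C(11))² = (((5 - 3)/(-3 - 3) + 3)² - 3*11)² = ((2/(-6) + 3)² - 33)² = ((-⅙*2 + 3)² - 33)² = ((-⅓ + 3)² - 33)² = ((8/3)² - 33)² = (64/9 - 33)² = (-233/9)² = 54289/81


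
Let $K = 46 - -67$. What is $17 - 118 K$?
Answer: $-13317$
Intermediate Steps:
$K = 113$ ($K = 46 + 67 = 113$)
$17 - 118 K = 17 - 13334 = -13317$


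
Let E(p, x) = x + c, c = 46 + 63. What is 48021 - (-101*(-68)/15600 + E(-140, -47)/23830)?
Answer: 446288651909/9293700 ≈ 48021.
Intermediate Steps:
c = 109
E(p, x) = 109 + x (E(p, x) = x + 109 = 109 + x)
48021 - (-101*(-68)/15600 + E(-140, -47)/23830) = 48021 - (-101*(-68)/15600 + (109 - 47)/23830) = 48021 - (6868*(1/15600) + 62*(1/23830)) = 48021 - (1717/3900 + 31/11915) = 48021 - 1*4115791/9293700 = 48021 - 4115791/9293700 = 446288651909/9293700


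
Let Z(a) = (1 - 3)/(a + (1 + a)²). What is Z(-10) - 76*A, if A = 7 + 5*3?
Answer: -118714/71 ≈ -1672.0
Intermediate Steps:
Z(a) = -2/(a + (1 + a)²)
A = 22 (A = 7 + 15 = 22)
Z(-10) - 76*A = -2/(-10 + (1 - 10)²) - 76*22 = -2/(-10 + (-9)²) - 1672 = -2/(-10 + 81) - 1672 = -2/71 - 1672 = -118714/71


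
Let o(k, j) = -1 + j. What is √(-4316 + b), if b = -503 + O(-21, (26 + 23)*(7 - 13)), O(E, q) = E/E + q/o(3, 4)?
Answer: 2*I*√1229 ≈ 70.114*I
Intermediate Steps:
O(E, q) = 1 + q/3 (O(E, q) = E/E + q/(-1 + 4) = 1 + q/3)
b = -600 (b = -503 + (1 + ((26 + 23)*(7 - 13))/3) = -503 + (1 + (49*(-6))/3) = -503 + (1 + (⅓)*(-294)) = -503 + (1 - 98) = -503 - 97 = -600)
√(-4316 + b) = √(-4316 - 600) = √(-4916) = 2*I*√1229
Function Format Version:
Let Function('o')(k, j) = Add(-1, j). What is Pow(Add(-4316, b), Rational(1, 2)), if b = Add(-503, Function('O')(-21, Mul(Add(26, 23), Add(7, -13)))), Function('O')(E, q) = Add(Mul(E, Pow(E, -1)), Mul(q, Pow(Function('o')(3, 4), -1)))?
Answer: Mul(2, I, Pow(1229, Rational(1, 2))) ≈ Mul(70.114, I)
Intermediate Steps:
Function('O')(E, q) = Add(1, Mul(Rational(1, 3), q)) (Function('O')(E, q) = Add(Mul(E, Pow(E, -1)), Mul(q, Pow(Add(-1, 4), -1))) = Add(1, Mul(q, Pow(3, -1))) = Add(1, Mul(q, Rational(1, 3))) = Add(1, Mul(Rational(1, 3), q)))
b = -600 (b = Add(-503, Add(1, Mul(Rational(1, 3), Mul(Add(26, 23), Add(7, -13))))) = Add(-503, Add(1, Mul(Rational(1, 3), Mul(49, -6)))) = Add(-503, Add(1, Mul(Rational(1, 3), -294))) = Add(-503, Add(1, -98)) = Add(-503, -97) = -600)
Pow(Add(-4316, b), Rational(1, 2)) = Pow(Add(-4316, -600), Rational(1, 2)) = Pow(-4916, Rational(1, 2)) = Mul(2, I, Pow(1229, Rational(1, 2)))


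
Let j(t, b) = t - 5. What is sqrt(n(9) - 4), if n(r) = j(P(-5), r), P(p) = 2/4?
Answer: I*sqrt(34)/2 ≈ 2.9155*I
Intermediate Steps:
P(p) = 1/2 (P(p) = 2*(1/4) = 1/2)
j(t, b) = -5 + t
n(r) = -9/2 (n(r) = -5 + 1/2 = -9/2)
sqrt(n(9) - 4) = sqrt(-9/2 - 4) = sqrt(-17/2) = I*sqrt(34)/2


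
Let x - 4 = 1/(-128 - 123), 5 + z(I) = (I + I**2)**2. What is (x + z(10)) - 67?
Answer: 3020031/251 ≈ 12032.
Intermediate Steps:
z(I) = -5 + (I + I**2)**2
x = 1003/251 (x = 4 + 1/(-128 - 123) = 4 + 1/(-251) = 4 - 1/251 = 1003/251 ≈ 3.9960)
(x + z(10)) - 67 = (1003/251 + (-5 + 10**2*(1 + 10)**2)) - 67 = (1003/251 + (-5 + 100*11**2)) - 67 = (1003/251 + (-5 + 100*121)) - 67 = (1003/251 + (-5 + 12100)) - 67 = (1003/251 + 12095) - 67 = 3036848/251 - 67 = 3020031/251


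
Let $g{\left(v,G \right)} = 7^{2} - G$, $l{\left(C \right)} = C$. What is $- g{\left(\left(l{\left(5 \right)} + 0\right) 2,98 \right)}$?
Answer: $49$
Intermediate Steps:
$g{\left(v,G \right)} = 49 - G$
$- g{\left(\left(l{\left(5 \right)} + 0\right) 2,98 \right)} = - (49 - 98) = \left(-1\right) \left(-49\right) = 49$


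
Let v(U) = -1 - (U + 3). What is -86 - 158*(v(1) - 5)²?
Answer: -15886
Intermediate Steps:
v(U) = -4 - U (v(U) = -1 - (3 + U) = -1 + (-3 - U) = -4 - U)
-86 - 158*(v(1) - 5)² = -86 - 158*((-4 - 1*1) - 5)² = -86 - 158*((-4 - 1) - 5)² = -86 - 158*(-5 - 5)² = -86 - 158*(-10)² = -86 - 158*100 = -86 - 15800 = -15886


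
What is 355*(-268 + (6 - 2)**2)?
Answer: -89460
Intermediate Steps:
355*(-268 + (6 - 2)**2) = 355*(-268 + 4**2) = 355*(-268 + 16) = 355*(-252) = -89460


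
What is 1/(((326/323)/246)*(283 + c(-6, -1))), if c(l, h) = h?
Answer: 13243/15322 ≈ 0.86431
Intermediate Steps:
1/(((326/323)/246)*(283 + c(-6, -1))) = 1/(((326/323)/246)*(283 - 1)) = 1/(((326*(1/323))*(1/246))*282) = 1/(((326/323)*(1/246))*282) = 1/((163/39729)*282) = 1/(15322/13243) = 13243/15322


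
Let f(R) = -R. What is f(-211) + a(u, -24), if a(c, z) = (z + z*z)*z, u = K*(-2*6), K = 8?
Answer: -13037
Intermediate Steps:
u = -96 (u = 8*(-2*6) = 8*(-12) = -96)
a(c, z) = z*(z + z²) (a(c, z) = (z + z²)*z = z*(z + z²))
f(-211) + a(u, -24) = -1*(-211) + (-24)²*(1 - 24) = 211 + 576*(-23) = 211 - 13248 = -13037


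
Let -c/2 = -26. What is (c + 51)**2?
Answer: 10609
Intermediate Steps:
c = 52 (c = -2*(-26) = 52)
(c + 51)**2 = (52 + 51)**2 = 103**2 = 10609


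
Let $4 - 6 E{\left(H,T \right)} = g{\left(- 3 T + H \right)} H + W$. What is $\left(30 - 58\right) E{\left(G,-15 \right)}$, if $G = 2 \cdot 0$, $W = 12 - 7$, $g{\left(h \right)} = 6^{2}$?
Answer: $\frac{14}{3} \approx 4.6667$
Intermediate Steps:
$g{\left(h \right)} = 36$
$W = 5$ ($W = 12 - 7 = 5$)
$G = 0$
$E{\left(H,T \right)} = - \frac{1}{6} - 6 H$ ($E{\left(H,T \right)} = \frac{2}{3} - \frac{36 H + 5}{6} = \frac{2}{3} - \frac{5 + 36 H}{6} = \frac{2}{3} - \left(\frac{5}{6} + 6 H\right) = - \frac{1}{6} - 6 H$)
$\left(30 - 58\right) E{\left(G,-15 \right)} = \left(30 - 58\right) \left(- \frac{1}{6} - 0\right) = - 28 \left(- \frac{1}{6} + 0\right) = \left(-28\right) \left(- \frac{1}{6}\right) = \frac{14}{3}$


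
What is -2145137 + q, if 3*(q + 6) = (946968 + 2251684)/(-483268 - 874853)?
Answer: -8740094467561/4074363 ≈ -2.1451e+6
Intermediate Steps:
q = -27644830/4074363 (q = -6 + ((946968 + 2251684)/(-483268 - 874853))/3 = -6 + (3198652/(-1358121))/3 = -6 + (3198652*(-1/1358121))/3 = -6 + (⅓)*(-3198652/1358121) = -6 - 3198652/4074363 = -27644830/4074363 ≈ -6.7851)
-2145137 + q = -2145137 - 27644830/4074363 = -8740094467561/4074363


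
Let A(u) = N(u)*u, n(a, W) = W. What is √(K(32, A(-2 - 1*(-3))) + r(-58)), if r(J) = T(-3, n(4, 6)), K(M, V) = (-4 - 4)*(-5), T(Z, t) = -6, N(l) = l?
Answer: √34 ≈ 5.8309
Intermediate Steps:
A(u) = u² (A(u) = u*u = u²)
K(M, V) = 40 (K(M, V) = -8*(-5) = 40)
r(J) = -6
√(K(32, A(-2 - 1*(-3))) + r(-58)) = √(40 - 6) = √34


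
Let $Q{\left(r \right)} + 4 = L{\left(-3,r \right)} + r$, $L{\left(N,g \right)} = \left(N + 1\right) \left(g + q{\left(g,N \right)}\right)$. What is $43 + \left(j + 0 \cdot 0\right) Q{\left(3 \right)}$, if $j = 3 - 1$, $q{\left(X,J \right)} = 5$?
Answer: $9$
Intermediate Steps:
$j = 2$
$L{\left(N,g \right)} = \left(1 + N\right) \left(5 + g\right)$ ($L{\left(N,g \right)} = \left(N + 1\right) \left(g + 5\right) = \left(1 + N\right) \left(5 + g\right)$)
$Q{\left(r \right)} = -14 - r$ ($Q{\left(r \right)} = -4 + \left(\left(5 + r + 5 \left(-3\right) - 3 r\right) + r\right) = -4 + \left(\left(5 + r - 15 - 3 r\right) + r\right) = -4 + \left(\left(-10 - 2 r\right) + r\right) = -4 - \left(10 + r\right) = -14 - r$)
$43 + \left(j + 0 \cdot 0\right) Q{\left(3 \right)} = 43 + \left(2 + 0 \cdot 0\right) \left(-14 - 3\right) = 43 + \left(2 + 0\right) \left(-14 - 3\right) = 43 + 2 \left(-17\right) = 43 - 34 = 9$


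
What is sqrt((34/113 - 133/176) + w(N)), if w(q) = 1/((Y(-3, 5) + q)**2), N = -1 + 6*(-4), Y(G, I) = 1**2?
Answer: I*sqrt(403200611)/29832 ≈ 0.6731*I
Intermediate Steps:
Y(G, I) = 1
N = -25 (N = -1 - 24 = -25)
w(q) = (1 + q)**(-2) (w(q) = 1/((1 + q)**2) = (1 + q)**(-2))
sqrt((34/113 - 133/176) + w(N)) = sqrt((34/113 - 133/176) + (1 - 25)**(-2)) = sqrt((34*(1/113) - 133*1/176) + (-24)**(-2)) = sqrt((34/113 - 133/176) + 1/576) = sqrt(-9045/19888 + 1/576) = sqrt(-324377/715968) = I*sqrt(403200611)/29832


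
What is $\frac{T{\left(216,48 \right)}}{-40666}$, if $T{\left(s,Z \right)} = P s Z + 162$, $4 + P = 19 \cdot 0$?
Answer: $\frac{20655}{20333} \approx 1.0158$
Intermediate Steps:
$P = -4$ ($P = -4 + 19 \cdot 0 = -4 + 0 = -4$)
$T{\left(s,Z \right)} = 162 - 4 Z s$ ($T{\left(s,Z \right)} = - 4 s Z + 162 = - 4 Z s + 162 = 162 - 4 Z s$)
$\frac{T{\left(216,48 \right)}}{-40666} = \frac{162 - 192 \cdot 216}{-40666} = \left(162 - 41472\right) \left(- \frac{1}{40666}\right) = \left(-41310\right) \left(- \frac{1}{40666}\right) = \frac{20655}{20333}$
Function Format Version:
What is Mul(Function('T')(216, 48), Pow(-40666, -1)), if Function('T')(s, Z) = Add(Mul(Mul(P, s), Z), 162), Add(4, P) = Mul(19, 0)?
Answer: Rational(20655, 20333) ≈ 1.0158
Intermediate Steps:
P = -4 (P = Add(-4, Mul(19, 0)) = Add(-4, 0) = -4)
Function('T')(s, Z) = Add(162, Mul(-4, Z, s)) (Function('T')(s, Z) = Add(Mul(Mul(-4, s), Z), 162) = Add(Mul(-4, Z, s), 162) = Add(162, Mul(-4, Z, s)))
Mul(Function('T')(216, 48), Pow(-40666, -1)) = Mul(Add(162, Mul(-4, 48, 216)), Pow(-40666, -1)) = Mul(Add(162, -41472), Rational(-1, 40666)) = Mul(-41310, Rational(-1, 40666)) = Rational(20655, 20333)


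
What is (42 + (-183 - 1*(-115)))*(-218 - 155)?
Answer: 9698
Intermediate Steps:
(42 + (-183 - 1*(-115)))*(-218 - 155) = (42 + (-183 + 115))*(-373) = (42 - 68)*(-373) = -26*(-373) = 9698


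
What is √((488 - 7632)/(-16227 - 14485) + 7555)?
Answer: √111348421382/3839 ≈ 86.921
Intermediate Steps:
√((488 - 7632)/(-16227 - 14485) + 7555) = √(-7144/(-30712) + 7555) = √(-7144*(-1/30712) + 7555) = √(893/3839 + 7555) = √(29004538/3839) = √111348421382/3839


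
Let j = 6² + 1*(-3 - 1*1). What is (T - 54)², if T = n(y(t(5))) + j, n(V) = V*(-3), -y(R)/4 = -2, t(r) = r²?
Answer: 2116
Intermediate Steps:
y(R) = 8 (y(R) = -4*(-2) = 8)
n(V) = -3*V
j = 32 (j = 36 + 1*(-3 - 1) = 36 + 1*(-4) = 36 - 4 = 32)
T = 8 (T = -3*8 + 32 = -24 + 32 = 8)
(T - 54)² = (8 - 54)² = (-46)² = 2116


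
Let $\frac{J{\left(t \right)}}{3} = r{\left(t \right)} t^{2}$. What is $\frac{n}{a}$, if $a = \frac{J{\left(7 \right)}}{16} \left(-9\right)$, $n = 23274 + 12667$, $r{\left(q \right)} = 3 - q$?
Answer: $\frac{143764}{1323} \approx 108.67$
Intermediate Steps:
$J{\left(t \right)} = 3 t^{2} \left(3 - t\right)$ ($J{\left(t \right)} = 3 \left(3 - t\right) t^{2} = 3 t^{2} \left(3 - t\right)$)
$n = 35941$
$a = \frac{1323}{4}$ ($a = \frac{3 \cdot 7^{2} \left(3 - 7\right)}{16} \left(-9\right) = \frac{3 \cdot 49 \left(3 - 7\right)}{16} \left(-9\right) = \frac{3 \cdot 49 \left(-4\right)}{16} \left(-9\right) = \frac{1}{16} \left(-588\right) \left(-9\right) = \left(- \frac{147}{4}\right) \left(-9\right) = \frac{1323}{4} \approx 330.75$)
$\frac{n}{a} = \frac{35941}{\frac{1323}{4}} = 35941 \cdot \frac{4}{1323} = \frac{143764}{1323}$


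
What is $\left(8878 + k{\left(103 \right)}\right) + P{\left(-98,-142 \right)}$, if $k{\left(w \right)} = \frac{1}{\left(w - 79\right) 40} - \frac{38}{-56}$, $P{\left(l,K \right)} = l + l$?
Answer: $\frac{58347607}{6720} \approx 8682.7$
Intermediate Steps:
$P{\left(l,K \right)} = 2 l$
$k{\left(w \right)} = \frac{19}{28} + \frac{1}{40 \left(-79 + w\right)}$ ($k{\left(w \right)} = \frac{1}{-79 + w} \frac{1}{40} - - \frac{19}{28} = \frac{1}{40 \left(-79 + w\right)} + \frac{19}{28} = \frac{19}{28} + \frac{1}{40 \left(-79 + w\right)}$)
$\left(8878 + k{\left(103 \right)}\right) + P{\left(-98,-142 \right)} = \left(8878 + \frac{-15003 + 190 \cdot 103}{280 \left(-79 + 103\right)}\right) + 2 \left(-98\right) = \left(8878 + \frac{-15003 + 19570}{280 \cdot 24}\right) - 196 = \left(8878 + \frac{1}{280} \cdot \frac{1}{24} \cdot 4567\right) - 196 = \left(8878 + \frac{4567}{6720}\right) - 196 = \frac{59664727}{6720} - 196 = \frac{58347607}{6720}$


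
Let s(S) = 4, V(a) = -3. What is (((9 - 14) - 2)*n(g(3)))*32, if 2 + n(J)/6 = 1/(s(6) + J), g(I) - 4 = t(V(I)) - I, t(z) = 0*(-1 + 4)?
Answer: 12096/5 ≈ 2419.2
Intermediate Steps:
t(z) = 0 (t(z) = 0*3 = 0)
g(I) = 4 - I (g(I) = 4 + (0 - I) = 4 - I)
n(J) = -12 + 6/(4 + J)
(((9 - 14) - 2)*n(g(3)))*32 = (((9 - 14) - 2)*(6*(-7 - 2*(4 - 1*3))/(4 + (4 - 1*3))))*32 = ((-5 - 2)*(6*(-7 - 2*(4 - 3))/(4 + (4 - 3))))*32 = -42*(-7 - 2*1)/(4 + 1)*32 = -42*(-7 - 2)/5*32 = -42*(-9)/5*32 = -7*(-54/5)*32 = (378/5)*32 = 12096/5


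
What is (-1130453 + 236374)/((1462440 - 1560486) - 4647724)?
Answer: 894079/4745770 ≈ 0.18840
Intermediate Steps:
(-1130453 + 236374)/((1462440 - 1560486) - 4647724) = -894079/(-98046 - 4647724) = -894079/(-4745770) = -894079*(-1/4745770) = 894079/4745770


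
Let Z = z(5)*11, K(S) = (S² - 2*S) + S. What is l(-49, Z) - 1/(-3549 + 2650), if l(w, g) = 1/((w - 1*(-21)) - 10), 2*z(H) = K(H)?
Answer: -861/34162 ≈ -0.025203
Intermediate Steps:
K(S) = S² - S
z(H) = H*(-1 + H)/2 (z(H) = (H*(-1 + H))/2 = H*(-1 + H)/2)
Z = 110 (Z = ((½)*5*(-1 + 5))*11 = ((½)*5*4)*11 = 10*11 = 110)
l(w, g) = 1/(11 + w) (l(w, g) = 1/((w + 21) - 10) = 1/((21 + w) - 10) = 1/(11 + w))
l(-49, Z) - 1/(-3549 + 2650) = 1/(11 - 49) - 1/(-3549 + 2650) = 1/(-38) - 1/(-899) = -1/38 - 1*(-1/899) = -1/38 + 1/899 = -861/34162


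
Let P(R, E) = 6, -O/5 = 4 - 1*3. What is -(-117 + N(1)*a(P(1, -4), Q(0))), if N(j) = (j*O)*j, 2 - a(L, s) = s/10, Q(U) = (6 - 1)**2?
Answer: 229/2 ≈ 114.50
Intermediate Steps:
O = -5 (O = -5*(4 - 1*3) = -5*(4 - 3) = -5*1 = -5)
Q(U) = 25 (Q(U) = 5**2 = 25)
a(L, s) = 2 - s/10
N(j) = -5*j**2 (N(j) = (j*(-5))*j = (-5*j)*j = -5*j**2)
-(-117 + N(1)*a(P(1, -4), Q(0))) = -(-117 + (-5*1**2)*(2 - 1/10*25)) = -(-117 + (-5*1)*(2 - 5/2)) = -(-117 - 5*(-1/2)) = -(-117 + 5/2) = -1*(-229/2) = 229/2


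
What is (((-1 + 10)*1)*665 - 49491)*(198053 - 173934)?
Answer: -1049321214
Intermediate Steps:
(((-1 + 10)*1)*665 - 49491)*(198053 - 173934) = ((9*1)*665 - 49491)*24119 = (9*665 - 49491)*24119 = (5985 - 49491)*24119 = -43506*24119 = -1049321214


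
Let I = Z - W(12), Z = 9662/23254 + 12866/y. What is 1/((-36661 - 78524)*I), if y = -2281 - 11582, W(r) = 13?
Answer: 7675481/11946478873870 ≈ 6.4249e-7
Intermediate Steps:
y = -13863
Z = -82620829/161185101 (Z = 9662/23254 + 12866/(-13863) = 9662*(1/23254) + 12866*(-1/13863) = 4831/11627 - 12866/13863 = -82620829/161185101 ≈ -0.51258)
I = -2178027142/161185101 (I = -82620829/161185101 - 1*13 = -82620829/161185101 - 13 = -2178027142/161185101 ≈ -13.513)
1/((-36661 - 78524)*I) = 1/((-36661 - 78524)*(-2178027142/161185101)) = -161185101/2178027142/(-115185) = -1/115185*(-161185101/2178027142) = 7675481/11946478873870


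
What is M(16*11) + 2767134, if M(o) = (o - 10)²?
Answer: 2794690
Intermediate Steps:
M(o) = (-10 + o)²
M(16*11) + 2767134 = (-10 + 16*11)² + 2767134 = (-10 + 176)² + 2767134 = 166² + 2767134 = 27556 + 2767134 = 2794690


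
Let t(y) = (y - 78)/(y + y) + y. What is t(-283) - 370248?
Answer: -209720185/566 ≈ -3.7053e+5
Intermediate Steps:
t(y) = y + (-78 + y)/(2*y) (t(y) = (-78 + y)/((2*y)) + y = (-78 + y)*(1/(2*y)) + y = (-78 + y)/(2*y) + y = y + (-78 + y)/(2*y))
t(-283) - 370248 = (½ - 283 - 39/(-283)) - 370248 = (½ - 283 - 39*(-1/283)) - 370248 = (½ - 283 + 39/283) - 370248 = -159817/566 - 370248 = -209720185/566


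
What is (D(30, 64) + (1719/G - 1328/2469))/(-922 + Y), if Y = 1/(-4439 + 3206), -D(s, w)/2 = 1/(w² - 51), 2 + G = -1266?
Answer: 9858034975749/4798792753626260 ≈ 0.0020543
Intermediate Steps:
G = -1268 (G = -2 - 1266 = -1268)
D(s, w) = -2/(-51 + w²) (D(s, w) = -2/(w² - 51) = -2/(-51 + w²))
Y = -1/1233 (Y = 1/(-1233) = -1/1233 ≈ -0.00081103)
(D(30, 64) + (1719/G - 1328/2469))/(-922 + Y) = (-2/(-51 + 64²) + (1719/(-1268) - 1328/2469))/(-922 - 1/1233) = (-2/(-51 + 4096) + (1719*(-1/1268) - 1328*1/2469))/(-1136827/1233) = (-2/4045 + (-1719/1268 - 1328/2469))*(-1233/1136827) = (-2*1/4045 - 5928115/3130692)*(-1233/1136827) = (-2/4045 - 5928115/3130692)*(-1233/1136827) = -23985486559/12663649140*(-1233/1136827) = 9858034975749/4798792753626260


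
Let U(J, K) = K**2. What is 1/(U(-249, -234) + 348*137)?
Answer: 1/102432 ≈ 9.7626e-6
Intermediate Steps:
1/(U(-249, -234) + 348*137) = 1/((-234)**2 + 348*137) = 1/(54756 + 47676) = 1/102432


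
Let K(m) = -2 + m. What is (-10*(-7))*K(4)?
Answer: 140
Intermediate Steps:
(-10*(-7))*K(4) = (-10*(-7))*(-2 + 4) = 70*2 = 140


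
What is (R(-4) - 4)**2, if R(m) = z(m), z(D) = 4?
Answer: 0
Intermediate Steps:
R(m) = 4
(R(-4) - 4)**2 = (4 - 4)**2 = 0**2 = 0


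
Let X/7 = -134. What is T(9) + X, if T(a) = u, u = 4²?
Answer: -922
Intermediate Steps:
X = -938 (X = 7*(-134) = -938)
u = 16
T(a) = 16
T(9) + X = 16 - 938 = -922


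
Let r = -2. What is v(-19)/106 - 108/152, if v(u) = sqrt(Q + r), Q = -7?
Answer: -27/38 + 3*I/106 ≈ -0.71053 + 0.028302*I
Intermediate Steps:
v(u) = 3*I (v(u) = sqrt(-7 - 2) = sqrt(-9) = 3*I)
v(-19)/106 - 108/152 = (3*I)/106 - 108/152 = (3*I)*(1/106) - 108*1/152 = 3*I/106 - 27/38 = -27/38 + 3*I/106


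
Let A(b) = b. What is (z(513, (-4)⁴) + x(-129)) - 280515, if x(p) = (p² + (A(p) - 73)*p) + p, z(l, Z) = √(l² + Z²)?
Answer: -237945 + 13*√1945 ≈ -2.3737e+5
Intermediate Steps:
z(l, Z) = √(Z² + l²)
x(p) = p + p² + p*(-73 + p) (x(p) = (p² + (p - 73)*p) + p = (p² + (-73 + p)*p) + p = (p² + p*(-73 + p)) + p = p + p² + p*(-73 + p))
(z(513, (-4)⁴) + x(-129)) - 280515 = (√(((-4)⁴)² + 513²) + 2*(-129)*(-36 - 129)) - 280515 = (√(256² + 263169) + 2*(-129)*(-165)) - 280515 = (√(65536 + 263169) + 42570) - 280515 = (√328705 + 42570) - 280515 = (13*√1945 + 42570) - 280515 = (42570 + 13*√1945) - 280515 = -237945 + 13*√1945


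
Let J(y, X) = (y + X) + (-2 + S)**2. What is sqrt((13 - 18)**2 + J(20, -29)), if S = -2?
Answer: 4*sqrt(2) ≈ 5.6569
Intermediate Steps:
J(y, X) = 16 + X + y (J(y, X) = (y + X) + (-2 - 2)**2 = (X + y) + (-4)**2 = (X + y) + 16 = 16 + X + y)
sqrt((13 - 18)**2 + J(20, -29)) = sqrt((13 - 18)**2 + (16 - 29 + 20)) = sqrt((-5)**2 + 7) = sqrt(25 + 7) = sqrt(32) = 4*sqrt(2)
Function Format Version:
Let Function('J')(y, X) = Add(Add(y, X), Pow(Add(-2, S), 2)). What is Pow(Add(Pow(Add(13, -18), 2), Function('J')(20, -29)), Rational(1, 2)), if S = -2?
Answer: Mul(4, Pow(2, Rational(1, 2))) ≈ 5.6569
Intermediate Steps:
Function('J')(y, X) = Add(16, X, y) (Function('J')(y, X) = Add(Add(y, X), Pow(Add(-2, -2), 2)) = Add(Add(X, y), Pow(-4, 2)) = Add(Add(X, y), 16) = Add(16, X, y))
Pow(Add(Pow(Add(13, -18), 2), Function('J')(20, -29)), Rational(1, 2)) = Pow(Add(Pow(Add(13, -18), 2), Add(16, -29, 20)), Rational(1, 2)) = Pow(Add(Pow(-5, 2), 7), Rational(1, 2)) = Pow(Add(25, 7), Rational(1, 2)) = Pow(32, Rational(1, 2)) = Mul(4, Pow(2, Rational(1, 2)))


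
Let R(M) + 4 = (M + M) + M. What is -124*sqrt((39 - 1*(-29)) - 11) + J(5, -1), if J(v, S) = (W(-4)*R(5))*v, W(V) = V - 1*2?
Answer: -330 - 124*sqrt(57) ≈ -1266.2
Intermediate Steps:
R(M) = -4 + 3*M (R(M) = -4 + ((M + M) + M) = -4 + (2*M + M) = -4 + 3*M)
W(V) = -2 + V (W(V) = V - 2 = -2 + V)
J(v, S) = -66*v (J(v, S) = ((-2 - 4)*(-4 + 3*5))*v = (-6*(-4 + 15))*v = (-6*11)*v = -66*v)
-124*sqrt((39 - 1*(-29)) - 11) + J(5, -1) = -124*sqrt((39 - 1*(-29)) - 11) - 66*5 = -124*sqrt((39 + 29) - 11) - 330 = -124*sqrt(68 - 11) - 330 = -124*sqrt(57) - 330 = -330 - 124*sqrt(57)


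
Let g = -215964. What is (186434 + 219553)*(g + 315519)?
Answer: 40418035785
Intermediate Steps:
(186434 + 219553)*(g + 315519) = (186434 + 219553)*(-215964 + 315519) = 405987*99555 = 40418035785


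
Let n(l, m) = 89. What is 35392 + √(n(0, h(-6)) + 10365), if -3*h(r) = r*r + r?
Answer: 35392 + √10454 ≈ 35494.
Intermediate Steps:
h(r) = -r/3 - r²/3 (h(r) = -(r*r + r)/3 = -(r² + r)/3 = -(r + r²)/3 = -r/3 - r²/3)
35392 + √(n(0, h(-6)) + 10365) = 35392 + √(89 + 10365) = 35392 + √10454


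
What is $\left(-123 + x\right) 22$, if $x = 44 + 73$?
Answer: $-132$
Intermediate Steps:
$x = 117$
$\left(-123 + x\right) 22 = \left(-123 + 117\right) 22 = \left(-6\right) 22 = -132$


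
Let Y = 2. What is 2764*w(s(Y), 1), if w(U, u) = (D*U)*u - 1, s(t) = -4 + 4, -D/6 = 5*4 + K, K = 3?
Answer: -2764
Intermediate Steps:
D = -138 (D = -6*(5*4 + 3) = -6*(20 + 3) = -6*23 = -138)
s(t) = 0
w(U, u) = -1 - 138*U*u (w(U, u) = (-138*U)*u - 1 = -138*U*u - 1 = -1 - 138*U*u)
2764*w(s(Y), 1) = 2764*(-1 - 138*0*1) = 2764*(-1 + 0) = 2764*(-1) = -2764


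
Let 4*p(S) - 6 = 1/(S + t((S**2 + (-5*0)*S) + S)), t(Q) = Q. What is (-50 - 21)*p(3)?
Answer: -6461/60 ≈ -107.68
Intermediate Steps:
p(S) = 3/2 + 1/(4*(S**2 + 2*S)) (p(S) = 3/2 + 1/(4*(S + ((S**2 + (-5*0)*S) + S))) = 3/2 + 1/(4*(S + ((S**2 + 0*S) + S))) = 3/2 + 1/(4*(S + ((S**2 + 0) + S))) = 3/2 + 1/(4*(S + (S**2 + S))) = 3/2 + 1/(4*(S + (S + S**2))) = 3/2 + 1/(4*(S**2 + 2*S)))
(-50 - 21)*p(3) = (-50 - 21)*((1/4)*(1 + 6*3**2 + 12*3)/(3*(2 + 3))) = -71*(1 + 6*9 + 36)/(4*3*5) = -71*(1 + 54 + 36)/(4*3*5) = -71*91/(4*3*5) = -71*91/60 = -6461/60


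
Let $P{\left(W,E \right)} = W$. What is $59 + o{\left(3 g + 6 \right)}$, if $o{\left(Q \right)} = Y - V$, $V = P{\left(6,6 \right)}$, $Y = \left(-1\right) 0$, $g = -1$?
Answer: $53$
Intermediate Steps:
$Y = 0$
$V = 6$
$o{\left(Q \right)} = -6$ ($o{\left(Q \right)} = 0 - 6 = -6$)
$59 + o{\left(3 g + 6 \right)} = 59 - 6 = 53$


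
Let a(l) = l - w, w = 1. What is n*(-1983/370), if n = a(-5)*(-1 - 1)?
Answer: -11898/185 ≈ -64.313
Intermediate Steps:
a(l) = -1 + l (a(l) = l - 1*1 = l - 1 = -1 + l)
n = 12 (n = (-1 - 5)*(-1 - 1) = -6*(-2) = 12)
n*(-1983/370) = 12*(-1983/370) = -11898/185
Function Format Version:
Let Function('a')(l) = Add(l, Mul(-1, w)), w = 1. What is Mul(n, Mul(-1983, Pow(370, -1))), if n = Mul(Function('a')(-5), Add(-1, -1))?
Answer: Rational(-11898, 185) ≈ -64.313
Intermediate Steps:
Function('a')(l) = Add(-1, l) (Function('a')(l) = Add(l, Mul(-1, 1)) = Add(l, -1) = Add(-1, l))
n = 12 (n = Mul(Add(-1, -5), Add(-1, -1)) = Mul(-6, -2) = 12)
Mul(n, Mul(-1983, Pow(370, -1))) = Mul(12, Mul(-1983, Pow(370, -1))) = Mul(12, Mul(-1983, Rational(1, 370))) = Mul(12, Rational(-1983, 370)) = Rational(-11898, 185)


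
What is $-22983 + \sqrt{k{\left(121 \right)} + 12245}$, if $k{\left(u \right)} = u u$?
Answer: $-22983 + \sqrt{26886} \approx -22819.0$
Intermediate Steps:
$k{\left(u \right)} = u^{2}$
$-22983 + \sqrt{k{\left(121 \right)} + 12245} = -22983 + \sqrt{121^{2} + 12245} = -22983 + \sqrt{14641 + 12245} = -22983 + \sqrt{26886}$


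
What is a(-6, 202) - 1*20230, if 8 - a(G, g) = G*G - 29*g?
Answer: -14400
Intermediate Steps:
a(G, g) = 8 - G² + 29*g (a(G, g) = 8 - (G*G - 29*g) = 8 - (G² - 29*g) = 8 + (-G² + 29*g) = 8 - G² + 29*g)
a(-6, 202) - 1*20230 = (8 - 1*(-6)² + 29*202) - 1*20230 = (8 - 1*36 + 5858) - 20230 = (8 - 36 + 5858) - 20230 = 5830 - 20230 = -14400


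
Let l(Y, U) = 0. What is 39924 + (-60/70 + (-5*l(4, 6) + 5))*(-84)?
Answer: 39576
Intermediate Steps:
39924 + (-60/70 + (-5*l(4, 6) + 5))*(-84) = 39924 + (-60/70 + (-5*0 + 5))*(-84) = 39924 + (-60*1/70 + (0 + 5))*(-84) = 39924 + (-6/7 + 5)*(-84) = 39924 + (29/7)*(-84) = 39924 - 348 = 39576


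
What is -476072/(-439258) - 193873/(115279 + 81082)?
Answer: 4160853879/43126570069 ≈ 0.096480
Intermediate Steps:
-476072/(-439258) - 193873/(115279 + 81082) = -476072*(-1/439258) - 193873/196361 = 238036/219629 - 193873*1/196361 = 238036/219629 - 193873/196361 = 4160853879/43126570069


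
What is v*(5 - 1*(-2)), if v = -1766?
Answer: -12362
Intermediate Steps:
v*(5 - 1*(-2)) = -1766*(5 - 1*(-2)) = -1766*(5 + 2) = -1766*7 = -12362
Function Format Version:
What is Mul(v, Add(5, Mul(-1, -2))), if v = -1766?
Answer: -12362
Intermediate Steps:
Mul(v, Add(5, Mul(-1, -2))) = Mul(-1766, Add(5, Mul(-1, -2))) = Mul(-1766, Add(5, 2)) = Mul(-1766, 7) = -12362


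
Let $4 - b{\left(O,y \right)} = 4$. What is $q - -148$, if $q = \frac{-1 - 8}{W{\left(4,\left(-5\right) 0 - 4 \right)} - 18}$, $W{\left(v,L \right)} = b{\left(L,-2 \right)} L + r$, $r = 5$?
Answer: $\frac{1933}{13} \approx 148.69$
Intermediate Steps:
$b{\left(O,y \right)} = 0$ ($b{\left(O,y \right)} = 4 - 4 = 0$)
$W{\left(v,L \right)} = 5$ ($W{\left(v,L \right)} = 0 L + 5 = 0 + 5 = 5$)
$q = \frac{9}{13}$ ($q = \frac{-1 - 8}{5 - 18} = - \frac{9}{-13} = \left(-9\right) \left(- \frac{1}{13}\right) = \frac{9}{13} \approx 0.69231$)
$q - -148 = \frac{9}{13} - -148 = \frac{9}{13} + 148 = \frac{1933}{13}$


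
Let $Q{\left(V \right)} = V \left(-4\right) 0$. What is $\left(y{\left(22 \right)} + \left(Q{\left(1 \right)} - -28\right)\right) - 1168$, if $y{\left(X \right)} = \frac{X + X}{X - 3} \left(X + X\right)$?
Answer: $- \frac{19724}{19} \approx -1038.1$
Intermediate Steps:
$Q{\left(V \right)} = 0$ ($Q{\left(V \right)} = - 4 V 0 = 0$)
$y{\left(X \right)} = \frac{4 X^{2}}{-3 + X}$ ($y{\left(X \right)} = \frac{2 X}{-3 + X} 2 X = \frac{4 X^{2}}{-3 + X}$)
$\left(y{\left(22 \right)} + \left(Q{\left(1 \right)} - -28\right)\right) - 1168 = \left(\frac{4 \cdot 22^{2}}{-3 + 22} + \left(0 - -28\right)\right) - 1168 = \left(4 \cdot 484 \cdot \frac{1}{19} + \left(0 + 28\right)\right) - 1168 = \left(4 \cdot 484 \cdot \frac{1}{19} + 28\right) - 1168 = \left(\frac{1936}{19} + 28\right) - 1168 = \frac{2468}{19} - 1168 = - \frac{19724}{19}$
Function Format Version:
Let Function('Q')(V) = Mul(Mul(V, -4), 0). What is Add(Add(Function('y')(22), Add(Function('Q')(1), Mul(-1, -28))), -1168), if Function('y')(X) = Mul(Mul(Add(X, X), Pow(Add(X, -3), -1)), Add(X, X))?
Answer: Rational(-19724, 19) ≈ -1038.1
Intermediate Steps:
Function('Q')(V) = 0 (Function('Q')(V) = Mul(Mul(-4, V), 0) = 0)
Function('y')(X) = Mul(4, Pow(X, 2), Pow(Add(-3, X), -1)) (Function('y')(X) = Mul(Mul(Mul(2, X), Pow(Add(-3, X), -1)), Mul(2, X)) = Mul(Mul(2, X, Pow(Add(-3, X), -1)), Mul(2, X)) = Mul(4, Pow(X, 2), Pow(Add(-3, X), -1)))
Add(Add(Function('y')(22), Add(Function('Q')(1), Mul(-1, -28))), -1168) = Add(Add(Mul(4, Pow(22, 2), Pow(Add(-3, 22), -1)), Add(0, Mul(-1, -28))), -1168) = Add(Add(Mul(4, 484, Pow(19, -1)), Add(0, 28)), -1168) = Add(Add(Mul(4, 484, Rational(1, 19)), 28), -1168) = Add(Add(Rational(1936, 19), 28), -1168) = Add(Rational(2468, 19), -1168) = Rational(-19724, 19)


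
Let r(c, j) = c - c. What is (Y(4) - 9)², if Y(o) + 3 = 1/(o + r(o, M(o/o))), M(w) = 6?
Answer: 2209/16 ≈ 138.06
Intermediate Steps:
r(c, j) = 0
Y(o) = -3 + 1/o (Y(o) = -3 + 1/(o + 0) = -3 + 1/o)
(Y(4) - 9)² = ((-3 + 1/4) - 9)² = ((-3 + ¼) - 9)² = (-11/4 - 9)² = (-47/4)² = 2209/16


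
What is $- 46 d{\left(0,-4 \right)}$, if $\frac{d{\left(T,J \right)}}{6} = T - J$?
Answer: $-1104$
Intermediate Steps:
$d{\left(T,J \right)} = - 6 J + 6 T$ ($d{\left(T,J \right)} = 6 \left(T - J\right) = - 6 J + 6 T$)
$- 46 d{\left(0,-4 \right)} = - 46 \left(\left(-6\right) \left(-4\right) + 6 \cdot 0\right) = - 46 \left(24 + 0\right) = \left(-46\right) 24 = -1104$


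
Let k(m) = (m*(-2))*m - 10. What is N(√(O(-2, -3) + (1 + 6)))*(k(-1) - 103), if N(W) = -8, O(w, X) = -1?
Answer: 920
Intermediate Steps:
k(m) = -10 - 2*m² (k(m) = (-2*m)*m - 10 = -2*m² - 10 = -10 - 2*m²)
N(√(O(-2, -3) + (1 + 6)))*(k(-1) - 103) = -8*((-10 - 2*(-1)²) - 103) = -8*((-10 - 2*1) - 103) = -8*((-10 - 2) - 103) = -8*(-12 - 103) = -8*(-115) = 920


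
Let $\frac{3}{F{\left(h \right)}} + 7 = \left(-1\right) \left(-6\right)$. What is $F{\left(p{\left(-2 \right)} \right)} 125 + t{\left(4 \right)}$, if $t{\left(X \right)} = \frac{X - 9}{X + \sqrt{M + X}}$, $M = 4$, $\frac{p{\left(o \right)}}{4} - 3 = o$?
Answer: $- \frac{755}{2} + \frac{5 \sqrt{2}}{4} \approx -375.73$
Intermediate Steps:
$p{\left(o \right)} = 12 + 4 o$
$F{\left(h \right)} = -3$ ($F{\left(h \right)} = \frac{3}{-7 - -6} = \frac{3}{-7 + 6} = \frac{3}{-1} = 3 \left(-1\right) = -3$)
$t{\left(X \right)} = \frac{-9 + X}{X + \sqrt{4 + X}}$ ($t{\left(X \right)} = \frac{X - 9}{X + \sqrt{4 + X}} = \frac{-9 + X}{X + \sqrt{4 + X}}$)
$F{\left(p{\left(-2 \right)} \right)} 125 + t{\left(4 \right)} = \left(-3\right) 125 + \frac{-9 + 4}{4 + \sqrt{4 + 4}} = -375 + \frac{1}{4 + \sqrt{8}} \left(-5\right) = -375 + \frac{1}{4 + 2 \sqrt{2}} \left(-5\right) = -375 - \frac{5}{4 + 2 \sqrt{2}}$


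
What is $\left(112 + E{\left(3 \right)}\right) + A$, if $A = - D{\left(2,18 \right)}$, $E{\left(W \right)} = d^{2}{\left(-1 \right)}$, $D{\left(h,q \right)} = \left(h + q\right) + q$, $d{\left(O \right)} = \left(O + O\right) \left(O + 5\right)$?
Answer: $138$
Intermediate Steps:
$d{\left(O \right)} = 2 O \left(5 + O\right)$
$D{\left(h,q \right)} = h + 2 q$
$E{\left(W \right)} = 64$ ($E{\left(W \right)} = \left(2 \left(-1\right) \left(5 - 1\right)\right)^{2} = \left(2 \left(-1\right) 4\right)^{2} = \left(-8\right)^{2} = 64$)
$A = -38$ ($A = - (2 + 2 \cdot 18) = - (2 + 36) = \left(-1\right) 38 = -38$)
$\left(112 + E{\left(3 \right)}\right) + A = \left(112 + 64\right) - 38 = 176 - 38 = 138$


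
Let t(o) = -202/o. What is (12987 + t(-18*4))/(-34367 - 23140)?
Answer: -467633/2070252 ≈ -0.22588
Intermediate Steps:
(12987 + t(-18*4))/(-34367 - 23140) = (12987 - 202/((-18*4)))/(-34367 - 23140) = (12987 - 202/(-72))/(-57507) = (12987 - 202*(-1/72))*(-1/57507) = (12987 + 101/36)*(-1/57507) = (467633/36)*(-1/57507) = -467633/2070252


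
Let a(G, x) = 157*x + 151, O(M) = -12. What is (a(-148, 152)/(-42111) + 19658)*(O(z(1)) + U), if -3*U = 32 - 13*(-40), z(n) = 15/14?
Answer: -54082542836/14037 ≈ -3.8529e+6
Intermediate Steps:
z(n) = 15/14 (z(n) = 15*(1/14) = 15/14)
a(G, x) = 151 + 157*x
U = -184 (U = -(32 - 13*(-40))/3 = -(32 + 520)/3 = -⅓*552 = -184)
(a(-148, 152)/(-42111) + 19658)*(O(z(1)) + U) = ((151 + 157*152)/(-42111) + 19658)*(-12 - 184) = ((151 + 23864)*(-1/42111) + 19658)*(-196) = (24015*(-1/42111) + 19658)*(-196) = (-8005/14037 + 19658)*(-196) = (275931341/14037)*(-196) = -54082542836/14037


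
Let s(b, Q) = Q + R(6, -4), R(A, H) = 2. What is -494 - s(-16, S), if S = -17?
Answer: -479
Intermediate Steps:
s(b, Q) = 2 + Q (s(b, Q) = Q + 2 = 2 + Q)
-494 - s(-16, S) = -494 - (2 - 17) = -494 - 1*(-15) = -494 + 15 = -479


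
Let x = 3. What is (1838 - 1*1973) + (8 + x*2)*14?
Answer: 61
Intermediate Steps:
(1838 - 1*1973) + (8 + x*2)*14 = (1838 - 1*1973) + (8 + 3*2)*14 = (1838 - 1973) + (8 + 6)*14 = -135 + 14*14 = -135 + 196 = 61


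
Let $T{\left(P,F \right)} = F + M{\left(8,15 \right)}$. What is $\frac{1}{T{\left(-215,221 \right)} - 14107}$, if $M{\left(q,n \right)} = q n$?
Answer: $- \frac{1}{13766} \approx -7.2643 \cdot 10^{-5}$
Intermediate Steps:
$M{\left(q,n \right)} = n q$
$T{\left(P,F \right)} = 120 + F$ ($T{\left(P,F \right)} = F + 15 \cdot 8 = F + 120 = 120 + F$)
$\frac{1}{T{\left(-215,221 \right)} - 14107} = \frac{1}{\left(120 + 221\right) - 14107} = \frac{1}{341 - 14107} = \frac{1}{-13766} = - \frac{1}{13766}$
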